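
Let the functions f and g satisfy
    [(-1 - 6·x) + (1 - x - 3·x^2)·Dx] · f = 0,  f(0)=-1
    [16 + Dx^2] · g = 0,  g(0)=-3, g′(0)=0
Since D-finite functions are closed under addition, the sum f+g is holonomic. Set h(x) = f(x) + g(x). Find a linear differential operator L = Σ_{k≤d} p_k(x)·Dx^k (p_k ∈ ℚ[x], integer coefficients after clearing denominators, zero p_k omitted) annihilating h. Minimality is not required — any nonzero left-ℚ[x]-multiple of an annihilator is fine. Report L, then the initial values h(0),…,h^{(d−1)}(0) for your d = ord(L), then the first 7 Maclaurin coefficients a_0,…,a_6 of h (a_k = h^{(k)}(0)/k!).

L = (464 + 2816·x + 416·x^2 + 2112·x^3 + 5760·x^4 + 6912·x^5) + (-192 + 304·x + 672·x^2 - 1312·x^3 - 1008·x^4 + 3456·x^5 + 3456·x^6)·Dx + (29 + 176·x + 26·x^2 + 132·x^3 + 360·x^4 + 432·x^5)·Dx^2 + (-12 + 19·x + 42·x^2 - 82·x^3 - 63·x^4 + 216·x^5 + 216·x^6)·Dx^3  (order 3).
h: a_k = -4, -1, 20, -7, -51, -40, -1199/15, …
ICs: h(0) = -4, h′(0) = -1, h′′(0) = 40.

f: a_k = -1, -1, -4, -7, -19, -40, -97, …
g: a_k = -3, 0, 24, 0, -32, 0, 256/15, …
Sum ⇒ L₀ = lclm(L_f,L_g) in ℚ(x)⟨Dx⟩.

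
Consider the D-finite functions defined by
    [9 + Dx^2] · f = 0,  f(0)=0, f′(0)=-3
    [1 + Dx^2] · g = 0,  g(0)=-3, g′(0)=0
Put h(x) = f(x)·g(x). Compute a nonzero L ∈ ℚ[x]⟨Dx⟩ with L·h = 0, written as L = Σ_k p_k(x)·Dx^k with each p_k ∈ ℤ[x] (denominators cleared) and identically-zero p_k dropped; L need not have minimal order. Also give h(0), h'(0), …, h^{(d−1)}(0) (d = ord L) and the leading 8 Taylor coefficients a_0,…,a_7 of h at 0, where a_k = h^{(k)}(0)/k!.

L = 64 + 20·Dx^2 + Dx^4  (order 4).
h: a_k = 0, 9, 0, -18, 0, 66/5, 0, -172/35, …
ICs: h(0) = 0, h′(0) = 9, h′′(0) = 0, h′′′(0) = -108.

f: a_k = 0, -3, 0, 9/2, 0, -81/40, 0, 243/560, …
g: a_k = -3, 0, 3/2, 0, -1/8, 0, 1/240, 0, …
L₀ := L_f ⊗_s L_g (sym. prod.), ord ≤ 4.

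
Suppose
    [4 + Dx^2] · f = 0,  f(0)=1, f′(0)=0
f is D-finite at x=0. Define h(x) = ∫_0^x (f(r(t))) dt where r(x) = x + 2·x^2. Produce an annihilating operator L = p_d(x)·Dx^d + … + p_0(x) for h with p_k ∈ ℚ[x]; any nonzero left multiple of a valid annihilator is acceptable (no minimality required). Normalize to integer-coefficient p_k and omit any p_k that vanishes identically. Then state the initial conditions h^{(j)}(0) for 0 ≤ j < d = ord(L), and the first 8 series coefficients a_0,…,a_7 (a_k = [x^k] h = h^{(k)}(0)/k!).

L = (4 + 48·x + 192·x^2 + 256·x^3)·Dx - 4·Dx^2 + (1 + 4·x)·Dx^3  (order 3).
h: a_k = 0, 1, 0, -2/3, -2, -22/15, 8/9, 716/315, …
ICs: h(0) = 0, h′(0) = 1, h′′(0) = 0.

f: a_k = 1, 0, -2, 0, 2/3, 0, -4/45, 0, …
Change of var in L_f (x↦r) gives L₀.
h=∫₀ˣh₀: take L = L₀·Dx.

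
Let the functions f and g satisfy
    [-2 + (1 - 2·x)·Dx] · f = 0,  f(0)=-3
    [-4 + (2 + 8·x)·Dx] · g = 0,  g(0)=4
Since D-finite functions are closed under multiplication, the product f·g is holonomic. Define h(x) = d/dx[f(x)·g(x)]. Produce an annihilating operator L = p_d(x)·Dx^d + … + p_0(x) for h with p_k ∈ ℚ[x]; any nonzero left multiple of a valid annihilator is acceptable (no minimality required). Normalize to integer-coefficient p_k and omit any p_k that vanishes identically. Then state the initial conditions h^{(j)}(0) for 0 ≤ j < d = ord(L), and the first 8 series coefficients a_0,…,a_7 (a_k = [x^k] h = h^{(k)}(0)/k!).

f: a_k = -3, -6, -12, -24, -48, -96, -192, -384, …
g: a_k = 4, 8, -8, 16, -40, 112, -336, 1056, …
h₀=f·g: eliminate ⇒ L₀, order ≤ 1·1.
h=h₀': d/dx-closure on L₀ ⇒ L.
L = (3 + 24·x + 12·x^2) + (-1 - 3·x + 6·x^2 + 8·x^3)·Dx  (order 1).
h: a_k = -48, -144, -576, -1056, -4320, -4320, -32256, 8640, …
ICs: h(0) = -48.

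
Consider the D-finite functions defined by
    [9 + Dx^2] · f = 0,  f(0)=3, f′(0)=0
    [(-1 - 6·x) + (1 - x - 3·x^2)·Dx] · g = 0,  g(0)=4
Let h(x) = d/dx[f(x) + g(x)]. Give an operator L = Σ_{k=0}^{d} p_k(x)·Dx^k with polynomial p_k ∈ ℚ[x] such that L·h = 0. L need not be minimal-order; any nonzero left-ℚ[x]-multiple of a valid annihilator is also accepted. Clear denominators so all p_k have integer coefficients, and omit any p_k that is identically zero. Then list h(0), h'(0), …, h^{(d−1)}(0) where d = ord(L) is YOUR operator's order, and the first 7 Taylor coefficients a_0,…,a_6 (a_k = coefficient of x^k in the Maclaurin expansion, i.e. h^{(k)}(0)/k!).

L = (1584 + 7614·x + 25326·x^2 + 15390·x^3 + 26730·x^4 + 13122·x^5 + 13122·x^6) + (-153 - 819·x + 918·x^2 + 2133·x^3 + 1620·x^4 + 3645·x^5 + 5103·x^6 + 4374·x^7)·Dx + (176 + 846·x + 2814·x^2 + 1710·x^3 + 2970·x^4 + 1458·x^5 + 1458·x^6)·Dx^2 + (-17 - 91·x + 102·x^2 + 237·x^3 + 180·x^4 + 405·x^5 + 567·x^6 + 486·x^7)·Dx^3  (order 3).
h: a_k = 4, 5, 84, 689/2, 800, 92391/40, 6076, …
ICs: h(0) = 4, h′(0) = 5, h′′(0) = 168.

f: a_k = 3, 0, -27/2, 0, 81/8, 0, -243/80, …
g: a_k = 4, 4, 16, 28, 76, 160, 388, …
Weyl lclm of L_f,L_g ⇒ L₀ (ord ≤ 3).
h=h₀': d/dx-closure on L₀ ⇒ L.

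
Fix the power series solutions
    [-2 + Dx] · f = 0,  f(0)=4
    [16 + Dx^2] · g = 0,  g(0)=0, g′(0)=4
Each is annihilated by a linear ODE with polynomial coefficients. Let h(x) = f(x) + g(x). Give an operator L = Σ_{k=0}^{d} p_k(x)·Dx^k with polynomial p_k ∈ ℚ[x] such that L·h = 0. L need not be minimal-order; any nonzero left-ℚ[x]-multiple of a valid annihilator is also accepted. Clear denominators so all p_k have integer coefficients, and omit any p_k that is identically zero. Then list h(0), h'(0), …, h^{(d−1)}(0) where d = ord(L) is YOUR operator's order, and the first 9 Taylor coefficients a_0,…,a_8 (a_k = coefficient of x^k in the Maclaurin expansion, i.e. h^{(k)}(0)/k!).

f: a_k = 4, 8, 8, 16/3, 8/3, 16/15, 16/45, 32/315, 8/315, …
g: a_k = 0, 4, 0, -32/3, 0, 128/15, 0, -1024/315, 0, …
Sum ⇒ L₀ = lclm(L_f,L_g) in ℚ(x)⟨Dx⟩.
L = -32 + 16·Dx - 2·Dx^2 + Dx^3  (order 3).
h: a_k = 4, 12, 8, -16/3, 8/3, 48/5, 16/45, -992/315, 8/315, …
ICs: h(0) = 4, h′(0) = 12, h′′(0) = 16.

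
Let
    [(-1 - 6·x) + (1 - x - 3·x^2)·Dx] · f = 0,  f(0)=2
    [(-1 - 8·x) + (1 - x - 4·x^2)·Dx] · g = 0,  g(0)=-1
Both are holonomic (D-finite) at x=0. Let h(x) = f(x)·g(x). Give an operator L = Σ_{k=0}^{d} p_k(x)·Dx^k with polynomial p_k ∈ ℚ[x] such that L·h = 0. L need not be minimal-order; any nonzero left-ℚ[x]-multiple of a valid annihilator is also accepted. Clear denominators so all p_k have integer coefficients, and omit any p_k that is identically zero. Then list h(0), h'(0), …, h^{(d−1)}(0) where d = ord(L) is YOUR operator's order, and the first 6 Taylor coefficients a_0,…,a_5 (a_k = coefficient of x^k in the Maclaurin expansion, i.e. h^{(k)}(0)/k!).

f: a_k = 2, 2, 8, 14, 38, 80, …
g: a_k = -1, -1, -5, -9, -29, -65, …
Sym-product of L_f,L_g gives L₀ (≤ ord 1).
L = (-2 - 12·x + 21·x^2 + 48·x^3) + (1 - 2·x - 6·x^2 + 7·x^3 + 12·x^4)·Dx  (order 1).
h: a_k = -2, -4, -20, -50, -168, -448, …
ICs: h(0) = -2.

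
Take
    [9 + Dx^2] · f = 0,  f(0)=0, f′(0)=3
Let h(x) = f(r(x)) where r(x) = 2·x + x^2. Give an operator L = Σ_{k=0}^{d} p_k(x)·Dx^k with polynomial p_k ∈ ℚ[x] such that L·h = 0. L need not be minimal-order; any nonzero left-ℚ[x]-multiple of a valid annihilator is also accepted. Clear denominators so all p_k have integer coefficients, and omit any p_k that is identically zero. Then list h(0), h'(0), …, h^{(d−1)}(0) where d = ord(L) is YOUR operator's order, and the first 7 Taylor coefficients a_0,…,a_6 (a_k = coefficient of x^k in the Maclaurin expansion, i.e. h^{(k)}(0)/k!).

f: a_k = 0, 3, 0, -9/2, 0, 81/40, 0, …
Substitute x→r, Dx→(1/r')Dx; clear ⇒ L₀.
L = (36 + 108·x + 108·x^2 + 36·x^3) - Dx + (1 + x)·Dx^2  (order 2).
h: a_k = 0, 6, 3, -36, -54, 189/5, 315/2, …
ICs: h(0) = 0, h′(0) = 6.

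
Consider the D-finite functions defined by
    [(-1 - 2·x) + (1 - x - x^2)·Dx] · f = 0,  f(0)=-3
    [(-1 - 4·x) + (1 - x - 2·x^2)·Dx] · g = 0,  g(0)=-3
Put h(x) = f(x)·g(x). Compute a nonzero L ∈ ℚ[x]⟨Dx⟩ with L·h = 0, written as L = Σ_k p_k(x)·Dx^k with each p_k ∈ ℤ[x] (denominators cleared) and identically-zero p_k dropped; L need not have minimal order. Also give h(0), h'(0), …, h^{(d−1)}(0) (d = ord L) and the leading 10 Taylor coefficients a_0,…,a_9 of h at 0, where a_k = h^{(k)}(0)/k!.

L = (-2 - 4·x + 9·x^2 + 8·x^3) + (1 - 2·x - 2·x^2 + 3·x^3 + 2·x^4)·Dx  (order 1).
h: a_k = 9, 18, 54, 117, 270, 576, 1233, 2574, 5346, 10989, …
ICs: h(0) = 9.

f: a_k = -3, -3, -6, -9, -15, -24, -39, -63, -102, -165, …
g: a_k = -3, -3, -9, -15, -33, -63, -129, -255, -513, -1023, …
L₀ := L_f ⊗_s L_g (sym. prod.), ord ≤ 1.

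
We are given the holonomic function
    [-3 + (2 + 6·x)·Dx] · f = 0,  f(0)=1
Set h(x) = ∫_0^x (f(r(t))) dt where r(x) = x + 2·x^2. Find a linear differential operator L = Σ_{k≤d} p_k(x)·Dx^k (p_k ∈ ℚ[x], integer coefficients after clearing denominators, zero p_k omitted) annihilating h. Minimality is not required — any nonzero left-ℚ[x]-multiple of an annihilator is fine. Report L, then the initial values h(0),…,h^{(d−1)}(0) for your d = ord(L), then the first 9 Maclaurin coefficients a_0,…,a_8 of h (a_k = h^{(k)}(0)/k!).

f: a_k = 1, 3/2, -9/8, 27/16, -405/128, 1701/256, -15309/1024, 72171/2048, -2814669/32768, …
Change of var in L_f (x↦r) gives L₀.
Integrate: L := L₀·Dx.
L = (-3 - 12·x)·Dx + (2 + 6·x + 12·x^2)·Dx^2  (order 2).
h: a_k = 0, 1, 3/4, 5/8, -45/64, 63/128, 135/512, -11205/7168, 41715/16384, …
ICs: h(0) = 0, h′(0) = 1.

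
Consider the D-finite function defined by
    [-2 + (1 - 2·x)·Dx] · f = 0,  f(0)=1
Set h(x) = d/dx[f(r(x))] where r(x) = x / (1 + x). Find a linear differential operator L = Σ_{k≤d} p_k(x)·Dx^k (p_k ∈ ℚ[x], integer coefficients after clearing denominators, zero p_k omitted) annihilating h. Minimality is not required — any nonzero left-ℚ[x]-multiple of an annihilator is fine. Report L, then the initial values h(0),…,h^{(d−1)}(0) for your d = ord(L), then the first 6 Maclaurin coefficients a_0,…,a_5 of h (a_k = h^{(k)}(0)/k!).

f: a_k = 1, 2, 4, 8, 16, 32, …
f∘r: x↦r, Dx↦Dx/r' in L_f ⇒ L₀.
Differentiate: ansatz ord ≤ ord L₀ ⇒ L.
L = 2 + (-1 + x)·Dx  (order 1).
h: a_k = 2, 4, 6, 8, 10, 12, …
ICs: h(0) = 2.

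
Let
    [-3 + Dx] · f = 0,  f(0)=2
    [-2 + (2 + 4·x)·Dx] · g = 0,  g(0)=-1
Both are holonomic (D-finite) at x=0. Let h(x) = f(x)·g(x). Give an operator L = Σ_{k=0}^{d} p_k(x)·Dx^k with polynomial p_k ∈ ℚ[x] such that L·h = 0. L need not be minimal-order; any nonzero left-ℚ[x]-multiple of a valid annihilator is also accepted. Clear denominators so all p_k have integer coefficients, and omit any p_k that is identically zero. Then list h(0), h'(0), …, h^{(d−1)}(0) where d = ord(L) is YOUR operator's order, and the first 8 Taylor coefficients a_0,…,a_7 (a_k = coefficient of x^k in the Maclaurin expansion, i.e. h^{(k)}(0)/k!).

L = (-4 - 6·x) + (1 + 2·x)·Dx  (order 1).
h: a_k = -2, -8, -14, -16, -13, -44/5, -21/5, -96/35, …
ICs: h(0) = -2.

f: a_k = 2, 6, 9, 9, 27/4, 81/20, 81/40, 243/280, …
g: a_k = -1, -1, 1/2, -1/2, 5/8, -7/8, 21/16, -33/16, …
Sym-product of L_f,L_g gives L₀ (≤ ord 1).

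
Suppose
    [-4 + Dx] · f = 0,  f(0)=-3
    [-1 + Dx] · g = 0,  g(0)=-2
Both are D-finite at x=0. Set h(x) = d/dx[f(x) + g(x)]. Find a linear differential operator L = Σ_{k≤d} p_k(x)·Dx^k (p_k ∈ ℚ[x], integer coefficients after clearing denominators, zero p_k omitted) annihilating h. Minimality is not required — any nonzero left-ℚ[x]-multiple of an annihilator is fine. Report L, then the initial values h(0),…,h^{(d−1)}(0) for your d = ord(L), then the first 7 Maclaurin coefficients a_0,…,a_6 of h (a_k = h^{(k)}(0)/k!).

L = 4 - 5·Dx + Dx^2  (order 2).
h: a_k = -14, -50, -97, -385/3, -1537/12, -1229/12, -24577/360, …
ICs: h(0) = -14, h′(0) = -50.

f: a_k = -3, -12, -24, -32, -32, -128/5, -256/15, …
g: a_k = -2, -2, -1, -1/3, -1/12, -1/60, -1/360, …
L₀ := lclm(L_f,L_g); ord L₀ ≤ 1+1.
h=h₀': d/dx-closure on L₀ ⇒ L.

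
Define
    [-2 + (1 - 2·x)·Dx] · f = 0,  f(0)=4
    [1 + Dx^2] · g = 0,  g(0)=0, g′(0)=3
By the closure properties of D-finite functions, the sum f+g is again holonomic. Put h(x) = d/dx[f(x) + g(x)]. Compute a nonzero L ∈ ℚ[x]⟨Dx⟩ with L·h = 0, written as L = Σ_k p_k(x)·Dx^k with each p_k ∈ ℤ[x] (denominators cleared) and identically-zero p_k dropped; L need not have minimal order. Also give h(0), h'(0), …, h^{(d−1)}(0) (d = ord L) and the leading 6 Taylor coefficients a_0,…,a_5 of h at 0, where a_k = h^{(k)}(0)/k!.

f: a_k = 4, 8, 16, 32, 64, 128, …
g: a_k = 0, 3, 0, -1/2, 0, 1/40, …
Sum ⇒ L₀ = lclm(L_f,L_g) in ℚ(x)⟨Dx⟩.
h=h₀': d/dx-closure on L₀ ⇒ L.
L = (196 - 16·x + 16·x^2) + (-25 + 54·x - 12·x^2 + 8·x^3)·Dx + (196 - 16·x + 16·x^2)·Dx^2 + (-25 + 54·x - 12·x^2 + 8·x^3)·Dx^3  (order 3).
h: a_k = 11, 32, 189/2, 256, 5121/8, 1536, …
ICs: h(0) = 11, h′(0) = 32, h′′(0) = 189.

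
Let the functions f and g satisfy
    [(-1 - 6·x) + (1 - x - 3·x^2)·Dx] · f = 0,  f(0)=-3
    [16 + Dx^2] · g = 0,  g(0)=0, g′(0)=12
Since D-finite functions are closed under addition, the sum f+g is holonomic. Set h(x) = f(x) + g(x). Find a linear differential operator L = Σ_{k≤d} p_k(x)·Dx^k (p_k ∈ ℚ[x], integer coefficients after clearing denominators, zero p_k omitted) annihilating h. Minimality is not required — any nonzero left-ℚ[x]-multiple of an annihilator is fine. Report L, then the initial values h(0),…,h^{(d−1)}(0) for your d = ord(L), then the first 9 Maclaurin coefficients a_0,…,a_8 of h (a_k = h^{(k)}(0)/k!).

f: a_k = -3, -3, -12, -21, -57, -120, -291, -651, -1524, …
g: a_k = 0, 12, 0, -32, 0, 128/5, 0, -1024/105, 0, …
L₀ := lclm(L_f,L_g); ord L₀ ≤ 1+2.
L = (464 + 2816·x + 416·x^2 + 2112·x^3 + 5760·x^4 + 6912·x^5) + (-192 + 304·x + 672·x^2 - 1312·x^3 - 1008·x^4 + 3456·x^5 + 3456·x^6)·Dx + (29 + 176·x + 26·x^2 + 132·x^3 + 360·x^4 + 432·x^5)·Dx^2 + (-12 + 19·x + 42·x^2 - 82·x^3 - 63·x^4 + 216·x^5 + 216·x^6)·Dx^3  (order 3).
h: a_k = -3, 9, -12, -53, -57, -472/5, -291, -69379/105, -1524, …
ICs: h(0) = -3, h′(0) = 9, h′′(0) = -24.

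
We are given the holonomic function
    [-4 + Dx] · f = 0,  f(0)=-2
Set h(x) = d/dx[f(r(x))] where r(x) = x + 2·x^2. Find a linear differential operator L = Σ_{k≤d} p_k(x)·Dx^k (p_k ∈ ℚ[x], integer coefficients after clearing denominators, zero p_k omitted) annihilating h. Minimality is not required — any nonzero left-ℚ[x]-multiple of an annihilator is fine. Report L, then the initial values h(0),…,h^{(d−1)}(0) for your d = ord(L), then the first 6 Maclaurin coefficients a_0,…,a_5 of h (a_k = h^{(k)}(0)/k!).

f: a_k = -2, -8, -16, -64/3, -64/3, -256/15, …
f∘r: x↦r, Dx↦Dx/r' in L_f ⇒ L₀.
Differentiate: ansatz ord ≤ ord L₀ ⇒ L.
L = (8 + 32·x + 64·x^2) + (-1 - 4·x)·Dx  (order 1).
h: a_k = -8, -64, -256, -2560/3, -6656/3, -77824/15, …
ICs: h(0) = -8.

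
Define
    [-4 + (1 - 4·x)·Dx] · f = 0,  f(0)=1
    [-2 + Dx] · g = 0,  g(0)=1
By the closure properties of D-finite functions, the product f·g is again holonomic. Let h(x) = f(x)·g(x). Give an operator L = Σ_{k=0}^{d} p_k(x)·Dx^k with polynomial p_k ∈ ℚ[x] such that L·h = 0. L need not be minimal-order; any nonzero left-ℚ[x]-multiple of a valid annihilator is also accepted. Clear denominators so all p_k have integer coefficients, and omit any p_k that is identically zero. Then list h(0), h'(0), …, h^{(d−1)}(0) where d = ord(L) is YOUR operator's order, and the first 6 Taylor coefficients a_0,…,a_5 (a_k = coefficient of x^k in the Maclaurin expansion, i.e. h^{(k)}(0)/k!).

L = (6 - 8·x) + (-1 + 4·x)·Dx  (order 1).
h: a_k = 1, 6, 26, 316/3, 422, 25324/15, …
ICs: h(0) = 1.

f: a_k = 1, 4, 16, 64, 256, 1024, …
g: a_k = 1, 2, 2, 4/3, 2/3, 4/15, …
h₀=f·g: eliminate ⇒ L₀, order ≤ 1·1.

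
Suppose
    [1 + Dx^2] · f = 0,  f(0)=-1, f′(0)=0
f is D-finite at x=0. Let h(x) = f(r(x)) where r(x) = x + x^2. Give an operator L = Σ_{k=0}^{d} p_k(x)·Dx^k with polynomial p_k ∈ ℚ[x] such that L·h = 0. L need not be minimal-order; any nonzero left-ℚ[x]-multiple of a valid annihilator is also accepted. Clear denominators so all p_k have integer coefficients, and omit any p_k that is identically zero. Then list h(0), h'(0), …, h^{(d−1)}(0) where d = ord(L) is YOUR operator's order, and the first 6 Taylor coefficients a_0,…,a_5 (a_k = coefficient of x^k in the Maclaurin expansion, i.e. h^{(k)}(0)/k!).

L = (1 + 6·x + 12·x^2 + 8·x^3) - 2·Dx + (1 + 2·x)·Dx^2  (order 2).
h: a_k = -1, 0, 1/2, 1, 11/24, -1/6, …
ICs: h(0) = -1, h′(0) = 0.

f: a_k = -1, 0, 1/2, 0, -1/24, 0, …
Change of var in L_f (x↦r) gives L₀.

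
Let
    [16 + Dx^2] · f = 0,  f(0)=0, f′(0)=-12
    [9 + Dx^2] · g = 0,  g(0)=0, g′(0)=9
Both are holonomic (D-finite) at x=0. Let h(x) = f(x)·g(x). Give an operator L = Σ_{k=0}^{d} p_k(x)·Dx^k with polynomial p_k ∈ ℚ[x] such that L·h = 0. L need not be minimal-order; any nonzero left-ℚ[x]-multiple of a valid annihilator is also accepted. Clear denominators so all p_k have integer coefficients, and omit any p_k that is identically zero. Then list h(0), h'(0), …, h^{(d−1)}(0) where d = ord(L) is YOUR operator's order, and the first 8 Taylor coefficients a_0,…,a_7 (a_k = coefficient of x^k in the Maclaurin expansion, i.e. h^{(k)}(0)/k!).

f: a_k = 0, -12, 0, 32, 0, -128/5, 0, 1024/105, …
g: a_k = 0, 9, 0, -27/2, 0, 243/40, 0, -729/560, …
f·g: L₀ = L_f ⊗_s L_g, ord ≤ 2·2.
L = 49 + 50·Dx^2 + Dx^4  (order 4).
h: a_k = 0, 0, -108, 0, 450, 0, -7353/10, 0, …
ICs: h(0) = 0, h′(0) = 0, h′′(0) = -216, h′′′(0) = 0.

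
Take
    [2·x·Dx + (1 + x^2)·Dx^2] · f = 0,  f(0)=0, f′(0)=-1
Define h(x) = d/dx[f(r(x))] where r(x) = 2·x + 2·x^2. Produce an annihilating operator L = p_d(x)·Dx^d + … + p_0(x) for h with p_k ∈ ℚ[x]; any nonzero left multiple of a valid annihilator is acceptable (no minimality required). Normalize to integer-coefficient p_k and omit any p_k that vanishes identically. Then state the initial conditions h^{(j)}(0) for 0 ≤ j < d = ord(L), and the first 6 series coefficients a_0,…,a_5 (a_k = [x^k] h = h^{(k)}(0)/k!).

L = (-2 + 8·x + 32·x^2 + 48·x^3 + 24·x^4) + (1 + 2·x + 4·x^2 + 16·x^3 + 20·x^4 + 8·x^5)·Dx  (order 1).
h: a_k = -2, -4, 8, 32, 8, -176, …
ICs: h(0) = -2.

f: a_k = 0, -1, 0, 1/3, 0, -1/5, …
Change of var in L_f (x↦r) gives L₀.
h=h₀': d/dx-closure on L₀ ⇒ L.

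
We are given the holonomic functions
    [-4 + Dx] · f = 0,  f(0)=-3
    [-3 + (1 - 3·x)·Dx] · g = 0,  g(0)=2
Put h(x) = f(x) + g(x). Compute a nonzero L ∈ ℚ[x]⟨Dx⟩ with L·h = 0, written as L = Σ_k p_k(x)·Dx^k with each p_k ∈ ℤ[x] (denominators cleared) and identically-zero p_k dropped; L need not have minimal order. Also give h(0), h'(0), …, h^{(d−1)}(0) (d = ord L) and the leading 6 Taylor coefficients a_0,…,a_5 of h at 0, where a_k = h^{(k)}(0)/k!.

f: a_k = -3, -12, -24, -32, -32, -128/5, …
g: a_k = 2, 6, 18, 54, 162, 486, …
f+g: L₀ = lclm(L_f,L_g), ord ≤ 1+1.
L = (24 + 144·x) + (-2 - 96·x + 144·x^2)·Dx + (-1 + 15·x - 36·x^2)·Dx^2  (order 2).
h: a_k = -1, -6, -6, 22, 130, 2302/5, …
ICs: h(0) = -1, h′(0) = -6.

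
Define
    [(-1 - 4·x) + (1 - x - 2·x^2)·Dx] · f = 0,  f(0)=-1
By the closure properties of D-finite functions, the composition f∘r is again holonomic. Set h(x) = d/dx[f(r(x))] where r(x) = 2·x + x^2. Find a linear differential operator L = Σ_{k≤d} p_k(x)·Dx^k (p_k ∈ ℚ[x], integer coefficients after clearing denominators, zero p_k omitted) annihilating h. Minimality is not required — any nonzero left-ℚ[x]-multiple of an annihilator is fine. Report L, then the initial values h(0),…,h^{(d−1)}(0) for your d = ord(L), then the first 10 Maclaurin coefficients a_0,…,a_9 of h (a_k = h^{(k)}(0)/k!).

f: a_k = -1, -1, -3, -5, -11, -21, -43, -85, -171, -341, …
f∘r: x↦r, Dx↦Dx/r' in L_f ⇒ L₀.
h=h₀': d/dx-closure on L₀ ⇒ L.
L = (13 + 52·x + 186·x^2 + 160·x^3 + 40·x^4) + (-1 - 5·x + 26·x^2 + 62·x^3 + 40·x^4 + 8·x^5)·Dx  (order 1).
h: a_k = -2, -26, -156, -956, -5270, -28206, -146328, -744216, -3725154, -18416890, …
ICs: h(0) = -2.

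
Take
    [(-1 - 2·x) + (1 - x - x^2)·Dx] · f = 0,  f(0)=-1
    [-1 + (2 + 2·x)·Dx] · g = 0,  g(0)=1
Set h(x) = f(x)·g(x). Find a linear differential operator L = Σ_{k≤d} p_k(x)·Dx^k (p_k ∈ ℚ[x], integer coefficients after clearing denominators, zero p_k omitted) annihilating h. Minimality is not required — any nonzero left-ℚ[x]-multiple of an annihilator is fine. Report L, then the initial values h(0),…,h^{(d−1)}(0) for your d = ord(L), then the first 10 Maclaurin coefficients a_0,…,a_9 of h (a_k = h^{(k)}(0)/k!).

L = (3 + 5·x + 3·x^2) + (-2 + 4·x^2 + 2·x^3)·Dx  (order 1).
h: a_k = -1, -3/2, -19/8, -63/16, -803/128, -2621/256, -16887/1024, -54775/2048, -1416355/32768, -4586225/65536, …
ICs: h(0) = -1.

f: a_k = -1, -1, -2, -3, -5, -8, -13, -21, -34, -55, …
g: a_k = 1, 1/2, -1/8, 1/16, -5/128, 7/256, -21/1024, 33/2048, -429/32768, 715/65536, …
Sym-product of L_f,L_g gives L₀ (≤ ord 1).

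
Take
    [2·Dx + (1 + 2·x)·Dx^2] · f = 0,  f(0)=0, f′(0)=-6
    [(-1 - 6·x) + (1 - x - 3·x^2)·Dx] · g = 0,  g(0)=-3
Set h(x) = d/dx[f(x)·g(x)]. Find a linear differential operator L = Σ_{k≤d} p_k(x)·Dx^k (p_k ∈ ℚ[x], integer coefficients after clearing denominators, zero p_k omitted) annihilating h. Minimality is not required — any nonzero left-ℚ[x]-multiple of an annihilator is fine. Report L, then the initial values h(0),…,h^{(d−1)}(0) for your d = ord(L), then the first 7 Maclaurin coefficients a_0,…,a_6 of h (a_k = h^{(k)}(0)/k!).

f: a_k = 0, -6, 6, -8, 12, -96/5, 32, …
g: a_k = -3, -3, -12, -21, -57, -120, -291, …
Sym-product of L_f,L_g gives L₀ (≤ ord 2).
h=h₀': d/dx-closure on L₀ ⇒ L.
L = (26 + 108·x + 162·x^2) + (2 + 28·x + 117·x^2 + 126·x^3)·Dx + (-1 - 4·x + 2·x^2 + 21·x^3 + 18·x^4)·Dx^2  (order 2).
h: a_k = 18, 0, 234, 168, 1668, 10908/5, 53514/5, …
ICs: h(0) = 18, h′(0) = 0.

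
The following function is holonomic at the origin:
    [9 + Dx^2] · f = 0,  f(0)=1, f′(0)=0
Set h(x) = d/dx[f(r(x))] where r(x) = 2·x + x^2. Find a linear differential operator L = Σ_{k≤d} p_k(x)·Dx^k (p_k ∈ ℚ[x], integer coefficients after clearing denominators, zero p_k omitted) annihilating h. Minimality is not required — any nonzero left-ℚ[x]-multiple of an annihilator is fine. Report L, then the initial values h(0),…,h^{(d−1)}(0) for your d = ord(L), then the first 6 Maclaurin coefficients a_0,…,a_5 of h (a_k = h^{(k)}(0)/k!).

f: a_k = 1, 0, -9/2, 0, 27/8, 0, …
Substitute x→r, Dx→(1/r')Dx; clear ⇒ L₀.
Differentiate: ansatz ord ≤ ord L₀ ⇒ L.
L = (39 + 144·x + 216·x^2 + 144·x^3 + 36·x^4) + (-3 - 3·x)·Dx + (1 + 2·x + x^2)·Dx^2  (order 2).
h: a_k = 0, -36, -54, 198, 540, 486/5, …
ICs: h(0) = 0, h′(0) = -36.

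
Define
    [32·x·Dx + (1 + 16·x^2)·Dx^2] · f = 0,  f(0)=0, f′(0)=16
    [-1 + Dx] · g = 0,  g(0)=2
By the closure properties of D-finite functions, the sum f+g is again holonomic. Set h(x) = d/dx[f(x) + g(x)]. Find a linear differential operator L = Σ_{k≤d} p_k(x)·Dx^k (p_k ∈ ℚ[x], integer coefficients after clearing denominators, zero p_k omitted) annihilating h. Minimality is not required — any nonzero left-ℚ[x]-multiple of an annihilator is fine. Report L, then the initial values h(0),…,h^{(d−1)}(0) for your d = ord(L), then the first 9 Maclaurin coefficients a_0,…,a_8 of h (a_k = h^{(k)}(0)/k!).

f: a_k = 0, 16, 0, -256/3, 0, 4096/5, 0, -65536/7, 0, …
g: a_k = 2, 2, 1, 1/3, 1/12, 1/60, 1/360, 1/2520, 1/20160, …
h₀=f+g: left-lcm gives L₀, ord ≤ 3.
Differentiate: ansatz ord ≤ ord L₀ ⇒ L.
L = (32 - 32·x - 1536·x^2 - 512·x^3) + (-33 + 1504·x^2 - 256·x^4)·Dx + (1 + 32·x + 32·x^2 + 512·x^3 + 256·x^4)·Dx^2  (order 2).
h: a_k = 18, 2, -255, 1/3, 49153/12, 1/60, -23592959/360, 1/2520, 21139292161/20160, …
ICs: h(0) = 18, h′(0) = 2.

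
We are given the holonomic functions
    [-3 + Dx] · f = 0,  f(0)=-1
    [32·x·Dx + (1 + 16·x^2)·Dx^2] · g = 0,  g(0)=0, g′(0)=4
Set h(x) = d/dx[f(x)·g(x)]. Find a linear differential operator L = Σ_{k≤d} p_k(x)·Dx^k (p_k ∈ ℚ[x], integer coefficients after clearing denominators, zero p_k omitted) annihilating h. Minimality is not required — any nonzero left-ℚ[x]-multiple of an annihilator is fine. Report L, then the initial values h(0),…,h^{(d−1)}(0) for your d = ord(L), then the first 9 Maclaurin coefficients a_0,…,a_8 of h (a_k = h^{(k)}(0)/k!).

L = (-69 - 576·x + 5472·x^2 - 9216·x^3 + 6912·x^4) + (14 + 288·x - 2112·x^2 + 4608·x^3 - 4608·x^4)·Dx + (3 - 32·x + 96·x^2 - 512·x^3 + 768·x^4)·Dx^2  (order 2).
h: a_k = -4, -24, 10, 184, -1223/2, -3159, 208169/20, 1719642/35, -194189089/1120, …
ICs: h(0) = -4, h′(0) = -24.

f: a_k = -1, -3, -9/2, -9/2, -27/8, -81/40, -81/80, -243/560, -729/4480, …
g: a_k = 0, 4, 0, -64/3, 0, 1024/5, 0, -16384/7, 0, …
Product ⇒ symmetric product L₀, ord ≤ 2.
Derive L from L₀ (diff closure).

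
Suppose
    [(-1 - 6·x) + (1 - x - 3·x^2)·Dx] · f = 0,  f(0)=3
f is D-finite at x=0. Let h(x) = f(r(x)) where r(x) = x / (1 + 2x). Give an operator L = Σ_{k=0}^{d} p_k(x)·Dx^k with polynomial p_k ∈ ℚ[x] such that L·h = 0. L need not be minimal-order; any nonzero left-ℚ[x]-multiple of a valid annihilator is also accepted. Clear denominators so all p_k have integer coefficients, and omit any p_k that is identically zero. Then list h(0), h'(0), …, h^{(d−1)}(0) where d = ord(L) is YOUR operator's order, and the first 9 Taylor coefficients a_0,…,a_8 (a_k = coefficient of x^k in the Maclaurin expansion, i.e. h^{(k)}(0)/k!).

f: a_k = 3, 3, 12, 21, 57, 120, 291, 651, 1524, …
h₀=f(r): pull back L_f along r ⇒ L₀.
L = (1 + 8·x) + (-1 - 5·x - 5·x^2 + 2·x^3)·Dx  (order 1).
h: a_k = 3, 3, 6, -15, 51, -168, 555, -1833, 6054, …
ICs: h(0) = 3.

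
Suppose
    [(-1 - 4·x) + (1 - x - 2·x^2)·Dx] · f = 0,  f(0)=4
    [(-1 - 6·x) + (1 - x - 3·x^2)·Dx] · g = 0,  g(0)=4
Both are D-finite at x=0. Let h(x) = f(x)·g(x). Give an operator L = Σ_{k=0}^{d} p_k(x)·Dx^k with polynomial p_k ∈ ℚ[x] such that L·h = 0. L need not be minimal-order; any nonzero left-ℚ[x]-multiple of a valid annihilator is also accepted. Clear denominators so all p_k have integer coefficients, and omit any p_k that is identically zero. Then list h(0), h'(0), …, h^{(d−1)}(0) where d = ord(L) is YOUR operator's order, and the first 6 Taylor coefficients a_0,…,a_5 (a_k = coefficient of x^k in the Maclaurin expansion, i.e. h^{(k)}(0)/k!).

L = (-2 - 8·x + 15·x^2 + 24·x^3) + (1 - 2·x - 4·x^2 + 5·x^3 + 6·x^4)·Dx  (order 1).
h: a_k = 16, 32, 128, 304, 864, 2112, …
ICs: h(0) = 16.

f: a_k = 4, 4, 12, 20, 44, 84, …
g: a_k = 4, 4, 16, 28, 76, 160, …
L₀ := L_f ⊗_s L_g (sym. prod.), ord ≤ 1.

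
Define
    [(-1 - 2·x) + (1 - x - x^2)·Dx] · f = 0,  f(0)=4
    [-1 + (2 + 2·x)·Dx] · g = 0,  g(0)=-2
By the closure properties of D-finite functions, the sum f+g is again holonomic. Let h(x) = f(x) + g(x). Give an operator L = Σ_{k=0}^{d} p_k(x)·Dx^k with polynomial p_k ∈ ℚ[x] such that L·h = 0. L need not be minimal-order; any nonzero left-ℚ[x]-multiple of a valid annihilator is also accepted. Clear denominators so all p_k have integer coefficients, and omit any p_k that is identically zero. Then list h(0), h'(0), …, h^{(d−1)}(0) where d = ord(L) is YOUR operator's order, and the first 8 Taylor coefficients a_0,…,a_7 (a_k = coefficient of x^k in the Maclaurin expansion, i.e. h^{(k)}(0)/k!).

f: a_k = 4, 4, 8, 12, 20, 32, 52, 84, …
g: a_k = -2, -1, 1/4, -1/8, 5/64, -7/128, 21/512, -33/1024, …
L₀ := lclm(L_f,L_g); ord L₀ ≤ 1+1.
L = (-9 - 21·x - 21·x^2 - 10·x^3) + (17 + 54·x + 87·x^2 + 74·x^3 + 25·x^4)·Dx + (-2 - 14·x - 6·x^2 + 30·x^3 + 34·x^4 + 10·x^5)·Dx^2  (order 2).
h: a_k = 2, 3, 33/4, 95/8, 1285/64, 4089/128, 26645/512, 85983/1024, …
ICs: h(0) = 2, h′(0) = 3.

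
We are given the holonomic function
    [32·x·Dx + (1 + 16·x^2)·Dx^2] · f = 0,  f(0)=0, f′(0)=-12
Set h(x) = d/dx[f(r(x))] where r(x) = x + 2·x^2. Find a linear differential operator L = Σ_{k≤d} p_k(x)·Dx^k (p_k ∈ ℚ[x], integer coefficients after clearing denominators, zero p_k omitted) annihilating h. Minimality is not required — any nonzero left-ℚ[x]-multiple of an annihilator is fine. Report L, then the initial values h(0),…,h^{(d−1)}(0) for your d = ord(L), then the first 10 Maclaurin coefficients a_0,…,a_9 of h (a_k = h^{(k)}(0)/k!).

f: a_k = 0, -12, 0, 64, 0, -3072/5, 0, 49152/7, 0, -262144/3, …
f∘r: x↦r, Dx↦Dx/r' in L_f ⇒ L₀.
Derive L from L₀ (diff closure).
L = (-4 + 32·x + 256·x^2 + 768·x^3 + 768·x^4) + (1 + 4·x + 16·x^2 + 128·x^3 + 320·x^4 + 256·x^5)·Dx  (order 1).
h: a_k = -12, -48, 192, 1536, 768, -33792, -122880, 393216, 4079616, 3735552, …
ICs: h(0) = -12.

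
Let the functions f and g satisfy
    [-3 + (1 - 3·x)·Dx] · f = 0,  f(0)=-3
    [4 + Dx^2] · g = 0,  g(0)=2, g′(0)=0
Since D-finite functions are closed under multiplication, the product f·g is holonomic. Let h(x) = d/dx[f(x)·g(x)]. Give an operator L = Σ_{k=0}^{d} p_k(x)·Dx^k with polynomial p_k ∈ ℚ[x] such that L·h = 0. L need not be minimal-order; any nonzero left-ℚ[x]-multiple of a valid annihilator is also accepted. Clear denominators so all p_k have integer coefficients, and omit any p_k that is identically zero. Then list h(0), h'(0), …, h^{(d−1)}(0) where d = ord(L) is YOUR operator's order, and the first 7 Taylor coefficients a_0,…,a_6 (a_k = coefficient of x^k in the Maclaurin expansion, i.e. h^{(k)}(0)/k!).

f: a_k = -3, -9, -27, -81, -243, -729, -2187, …
g: a_k = 2, 0, -4, 0, 4/3, 0, -8/45, …
Product ⇒ symmetric product L₀, ord ≤ 2.
Differentiate: ansatz ord ≤ ord L₀ ⇒ L.
L = (-14 - 24·x + 36·x^2) + (-6 + 18·x)·Dx + (1 - 6·x + 9·x^2)·Dx^2  (order 2).
h: a_k = -18, -84, -378, -1528, -5730, -103124/5, -360934/5, …
ICs: h(0) = -18, h′(0) = -84.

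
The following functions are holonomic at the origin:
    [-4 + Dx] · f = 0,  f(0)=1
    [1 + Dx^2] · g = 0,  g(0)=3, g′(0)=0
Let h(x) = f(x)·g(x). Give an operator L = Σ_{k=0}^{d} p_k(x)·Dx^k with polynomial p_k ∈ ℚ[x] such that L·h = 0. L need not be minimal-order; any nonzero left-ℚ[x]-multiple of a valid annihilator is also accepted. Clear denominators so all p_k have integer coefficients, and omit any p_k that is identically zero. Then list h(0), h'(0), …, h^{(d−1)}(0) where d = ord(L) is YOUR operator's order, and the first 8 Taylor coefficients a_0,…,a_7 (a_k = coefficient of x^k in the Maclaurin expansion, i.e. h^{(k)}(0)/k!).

L = 17 - 8·Dx + Dx^2  (order 2).
h: a_k = 3, 12, 45/2, 26, 161/8, 101/10, 33/16, -727/420, …
ICs: h(0) = 3, h′(0) = 12.

f: a_k = 1, 4, 8, 32/3, 32/3, 128/15, 256/45, 1024/315, …
g: a_k = 3, 0, -3/2, 0, 1/8, 0, -1/240, 0, …
f·g: L₀ = L_f ⊗_s L_g, ord ≤ 1·2.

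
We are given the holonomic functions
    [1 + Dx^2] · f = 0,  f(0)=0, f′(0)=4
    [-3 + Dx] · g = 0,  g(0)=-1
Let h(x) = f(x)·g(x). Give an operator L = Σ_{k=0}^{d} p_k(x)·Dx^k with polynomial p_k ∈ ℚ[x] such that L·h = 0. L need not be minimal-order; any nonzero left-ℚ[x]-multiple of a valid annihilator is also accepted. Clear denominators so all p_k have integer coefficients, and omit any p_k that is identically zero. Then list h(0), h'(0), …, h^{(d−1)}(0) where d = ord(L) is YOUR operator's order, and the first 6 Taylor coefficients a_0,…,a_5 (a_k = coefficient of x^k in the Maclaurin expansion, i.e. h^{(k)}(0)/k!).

L = 10 - 6·Dx + Dx^2  (order 2).
h: a_k = 0, -4, -12, -52/3, -16, -158/15, …
ICs: h(0) = 0, h′(0) = -4.

f: a_k = 0, 4, 0, -2/3, 0, 1/30, …
g: a_k = -1, -3, -9/2, -9/2, -27/8, -81/40, …
h₀=f·g: eliminate ⇒ L₀, order ≤ 2·1.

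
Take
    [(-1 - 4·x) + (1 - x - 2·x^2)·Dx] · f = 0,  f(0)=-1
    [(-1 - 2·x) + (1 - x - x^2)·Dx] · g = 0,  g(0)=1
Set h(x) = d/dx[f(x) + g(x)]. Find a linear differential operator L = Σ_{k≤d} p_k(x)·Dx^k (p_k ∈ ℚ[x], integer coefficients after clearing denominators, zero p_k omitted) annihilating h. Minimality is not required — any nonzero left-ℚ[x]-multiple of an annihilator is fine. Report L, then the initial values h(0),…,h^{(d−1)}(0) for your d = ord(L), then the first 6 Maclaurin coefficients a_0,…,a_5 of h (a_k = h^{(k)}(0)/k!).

L = (-6 - 120·x - 120·x^2 - 312·x^3 - 462·x^4 - 336·x^5 + 144·x^6) + (6 + 30·x + 30·x^2 + 24·x^3 - 99·x^4 - 438·x^5 - 144·x^6 + 96·x^7)·Dx + (-1 + 2·x - 7·x^2 + 2·x^3 + 48·x^4 - 13·x^5 - 69·x^6 - 8·x^7 + 12·x^8)·Dx^2  (order 2).
h: a_k = 0, -2, -6, -24, -65, -180, …
ICs: h(0) = 0, h′(0) = -2.

f: a_k = -1, -1, -3, -5, -11, -21, …
g: a_k = 1, 1, 2, 3, 5, 8, …
Weyl lclm of L_f,L_g ⇒ L₀ (ord ≤ 2).
Derive L from L₀ (diff closure).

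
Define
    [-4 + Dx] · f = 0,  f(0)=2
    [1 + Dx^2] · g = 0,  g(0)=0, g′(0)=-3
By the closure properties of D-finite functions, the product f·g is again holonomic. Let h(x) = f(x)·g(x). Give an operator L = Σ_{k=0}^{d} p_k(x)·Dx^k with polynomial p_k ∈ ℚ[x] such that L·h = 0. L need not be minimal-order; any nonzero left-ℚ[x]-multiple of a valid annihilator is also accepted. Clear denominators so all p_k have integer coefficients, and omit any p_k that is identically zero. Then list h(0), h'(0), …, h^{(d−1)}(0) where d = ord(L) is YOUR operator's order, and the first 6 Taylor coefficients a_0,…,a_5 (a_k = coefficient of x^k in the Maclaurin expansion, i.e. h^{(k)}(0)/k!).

f: a_k = 2, 8, 16, 64/3, 64/3, 256/15, …
g: a_k = 0, -3, 0, 1/2, 0, -1/40, …
Sym-product of L_f,L_g gives L₀ (≤ ord 2).
L = 17 - 8·Dx + Dx^2  (order 2).
h: a_k = 0, -6, -24, -47, -60, -1121/20, …
ICs: h(0) = 0, h′(0) = -6.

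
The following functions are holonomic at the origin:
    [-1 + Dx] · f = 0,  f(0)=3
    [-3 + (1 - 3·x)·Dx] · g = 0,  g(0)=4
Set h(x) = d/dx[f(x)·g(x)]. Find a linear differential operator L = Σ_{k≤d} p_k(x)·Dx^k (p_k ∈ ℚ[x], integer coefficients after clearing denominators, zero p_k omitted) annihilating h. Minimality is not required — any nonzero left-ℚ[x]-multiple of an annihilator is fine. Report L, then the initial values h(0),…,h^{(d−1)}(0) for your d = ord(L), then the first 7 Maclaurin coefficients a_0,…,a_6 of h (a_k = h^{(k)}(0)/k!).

L = (25 - 24·x + 9·x^2) + (-4 + 15·x - 9·x^2)·Dx  (order 1).
h: a_k = 48, 300, 1356, 5426, 20348, 732529/10, 1538311/6, …
ICs: h(0) = 48.

f: a_k = 3, 3, 3/2, 1/2, 1/8, 1/40, 1/240, …
g: a_k = 4, 12, 36, 108, 324, 972, 2916, …
f·g: L₀ = L_f ⊗_s L_g, ord ≤ 1·1.
h₀' ⇒ L via d/dx closure of L₀.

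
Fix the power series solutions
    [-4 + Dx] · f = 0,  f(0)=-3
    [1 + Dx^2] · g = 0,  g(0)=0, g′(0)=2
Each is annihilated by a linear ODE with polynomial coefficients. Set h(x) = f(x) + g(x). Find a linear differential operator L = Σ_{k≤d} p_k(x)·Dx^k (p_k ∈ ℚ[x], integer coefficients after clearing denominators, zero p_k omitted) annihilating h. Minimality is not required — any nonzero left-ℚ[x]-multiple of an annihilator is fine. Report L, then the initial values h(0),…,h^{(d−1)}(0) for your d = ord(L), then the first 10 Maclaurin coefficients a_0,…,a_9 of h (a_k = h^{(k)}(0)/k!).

L = -4 + Dx - 4·Dx^2 + Dx^3  (order 3).
h: a_k = -3, -10, -24, -97/3, -32, -307/12, -256/15, -3511/360, -512/105, -78643/36288, …
ICs: h(0) = -3, h′(0) = -10, h′′(0) = -48.

f: a_k = -3, -12, -24, -32, -32, -128/5, -256/15, -1024/105, -512/105, -2048/945, …
g: a_k = 0, 2, 0, -1/3, 0, 1/60, 0, -1/2520, 0, 1/181440, …
h₀=f+g: left-lcm gives L₀, ord ≤ 3.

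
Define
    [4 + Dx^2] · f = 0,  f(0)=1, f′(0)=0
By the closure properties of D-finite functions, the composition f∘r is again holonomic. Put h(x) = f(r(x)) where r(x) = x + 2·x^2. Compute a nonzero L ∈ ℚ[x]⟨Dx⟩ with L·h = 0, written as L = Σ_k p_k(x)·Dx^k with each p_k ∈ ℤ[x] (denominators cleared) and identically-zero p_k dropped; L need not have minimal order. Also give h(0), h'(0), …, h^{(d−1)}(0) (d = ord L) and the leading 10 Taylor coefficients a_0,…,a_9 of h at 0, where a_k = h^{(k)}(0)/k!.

f: a_k = 1, 0, -2, 0, 2/3, 0, -4/45, 0, 2/315, 0, …
L₀ from L_f via x↦r, Dx↦r'^{-1}Dx.
L = (4 + 48·x + 192·x^2 + 256·x^3) - 4·Dx + (1 + 4·x)·Dx^2  (order 2).
h: a_k = 1, 0, -2, -8, -22/3, 16/3, 716/45, 304/15, 1682/315, -4448/315, …
ICs: h(0) = 1, h′(0) = 0.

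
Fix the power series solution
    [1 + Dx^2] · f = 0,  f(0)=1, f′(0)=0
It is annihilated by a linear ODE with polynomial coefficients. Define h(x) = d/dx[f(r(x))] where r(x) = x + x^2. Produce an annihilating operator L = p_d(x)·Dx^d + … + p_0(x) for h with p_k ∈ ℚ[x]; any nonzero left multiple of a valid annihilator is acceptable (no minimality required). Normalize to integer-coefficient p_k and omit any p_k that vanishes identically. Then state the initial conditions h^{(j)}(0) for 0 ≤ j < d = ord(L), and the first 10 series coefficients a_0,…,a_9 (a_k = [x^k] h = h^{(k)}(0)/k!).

L = (13 + 8·x + 24·x^2 + 32·x^3 + 16·x^4) + (-6 - 12·x)·Dx + (1 + 4·x + 4·x^2)·Dx^2  (order 2).
h: a_k = 0, -1, -3, -11/6, 5/6, 179/120, 133/120, 841/5040, -139/560, -73081/362880, …
ICs: h(0) = 0, h′(0) = -1.

f: a_k = 1, 0, -1/2, 0, 1/24, 0, -1/720, 0, 1/40320, 0, …
Change of var in L_f (x↦r) gives L₀.
Derive L from L₀ (diff closure).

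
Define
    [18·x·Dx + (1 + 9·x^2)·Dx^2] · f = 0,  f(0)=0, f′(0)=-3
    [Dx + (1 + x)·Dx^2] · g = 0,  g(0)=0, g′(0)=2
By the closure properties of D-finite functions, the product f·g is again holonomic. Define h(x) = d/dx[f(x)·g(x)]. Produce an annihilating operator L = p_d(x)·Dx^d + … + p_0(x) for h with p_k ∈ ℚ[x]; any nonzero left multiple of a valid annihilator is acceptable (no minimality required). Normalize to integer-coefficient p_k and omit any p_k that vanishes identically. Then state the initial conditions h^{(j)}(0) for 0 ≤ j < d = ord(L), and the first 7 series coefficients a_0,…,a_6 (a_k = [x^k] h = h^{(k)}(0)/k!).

L = (1368 + 2700·x + 37584·x^2 + 95580·x^3 + 87480·x^4 + 37908·x^5 + 26244·x^7) + (1298 + 9180·x + 54612·x^2 + 194724·x^3 + 324000·x^4 + 271188·x^5 + 102060·x^6 + 78732·x^7 + 91854·x^8)·Dx + (76 + 2848·x + 12096·x^2 + 43992·x^3 + 117288·x^4 + 173016·x^5 + 139968·x^6 + 75816·x^7 + 78732·x^8 + 52488·x^9)·Dx^2 + (37 + 146·x + 901·x^2 + 2808·x^3 + 7362·x^4 + 15228·x^5 + 21546·x^6 + 17496·x^7 + 12393·x^8 + 13122·x^9 + 6561·x^10)·Dx^3  (order 3).
h: a_k = 0, -12, 9, 64, -75/2, -2772/5, 3157/10, …
ICs: h(0) = 0, h′(0) = -12, h′′(0) = 18.

f: a_k = 0, -3, 0, 9, 0, -243/5, 0, …
g: a_k = 0, 2, -1, 2/3, -1/2, 2/5, -1/3, …
Product ⇒ symmetric product L₀, ord ≤ 4.
Differentiate: ansatz ord ≤ ord L₀ ⇒ L.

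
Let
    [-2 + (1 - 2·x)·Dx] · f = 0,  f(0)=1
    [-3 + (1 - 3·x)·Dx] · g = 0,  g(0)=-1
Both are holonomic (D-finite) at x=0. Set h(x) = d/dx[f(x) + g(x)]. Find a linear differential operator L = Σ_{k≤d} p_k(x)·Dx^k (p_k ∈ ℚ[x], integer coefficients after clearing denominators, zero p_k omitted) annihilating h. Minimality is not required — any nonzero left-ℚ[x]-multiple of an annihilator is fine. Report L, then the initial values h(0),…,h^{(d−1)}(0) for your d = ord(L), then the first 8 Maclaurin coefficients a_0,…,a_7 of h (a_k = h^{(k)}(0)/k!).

f: a_k = 1, 2, 4, 8, 16, 32, 64, 128, …
g: a_k = -1, -3, -9, -27, -81, -243, -729, -2187, …
Sum ⇒ L₀ = lclm(L_f,L_g) in ℚ(x)⟨Dx⟩.
Differentiate: ansatz ord ≤ ord L₀ ⇒ L.
L = 36 + (-15 + 36·x)·Dx + (1 - 5·x + 6·x^2)·Dx^2  (order 2).
h: a_k = -1, -10, -57, -260, -1055, -3990, -14413, -50440, …
ICs: h(0) = -1, h′(0) = -10.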